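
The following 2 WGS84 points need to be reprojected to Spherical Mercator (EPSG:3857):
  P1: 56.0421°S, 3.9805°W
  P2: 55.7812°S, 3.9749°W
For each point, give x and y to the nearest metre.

P1: x -443107 m, y -7566801 m; P2: x -442484 m, y -7514981 m

Web Mercator: x = R·λ, y = R·ln tan(π/4+φ/2), R = 6378137 m.
P1 (-56.0421°, -3.9805°) → (-443107.233, -7566801.144) m.
P2 (-55.7812°, -3.9749°) → (-442483.844, -7514981.496) m.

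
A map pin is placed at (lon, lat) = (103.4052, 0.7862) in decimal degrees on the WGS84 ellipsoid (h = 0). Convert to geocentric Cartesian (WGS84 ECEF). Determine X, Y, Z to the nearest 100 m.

X -1478500 m, Y 6203800 m, Z 86900 m

WGS84: a = 6378137 m, e² = 0.006694380; N(φ) = a/√(1−e²sin²φ) = 6378141.019 m.
X = (N+h)·cosφ·cosλ = -1478544.700 m; Y = (N+h)·cosφ·sinλ = 6203783.464 m; Z = (N(1−e²)+h)·sinφ = 86930.822 m.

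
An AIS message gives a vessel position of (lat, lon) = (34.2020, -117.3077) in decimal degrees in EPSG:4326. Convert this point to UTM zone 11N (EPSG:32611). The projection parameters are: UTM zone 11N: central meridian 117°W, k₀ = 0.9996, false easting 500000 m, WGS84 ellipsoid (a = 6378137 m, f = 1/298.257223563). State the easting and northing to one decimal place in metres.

E 471652.0 m, N 3784596.5 m

Zone 11 central meridian λ₀ = 6×11 − 183 = -117°; Δλ = -0.3077°.
Transverse Mercator on WGS84 with k₀ = 0.9996 gives E = 471651.959 m, N = 3784596.494 m.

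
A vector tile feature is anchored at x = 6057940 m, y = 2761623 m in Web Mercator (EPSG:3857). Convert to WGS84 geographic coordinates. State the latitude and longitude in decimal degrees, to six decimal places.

lat 24.067398°, lon 54.419401°

R = 6378137 m. λ = x/R = 54.41940092°.
φ = 2·arctan(exp(y/R)) − 90° = 2·arctan(1.54185) − 90° = 24.06739798°.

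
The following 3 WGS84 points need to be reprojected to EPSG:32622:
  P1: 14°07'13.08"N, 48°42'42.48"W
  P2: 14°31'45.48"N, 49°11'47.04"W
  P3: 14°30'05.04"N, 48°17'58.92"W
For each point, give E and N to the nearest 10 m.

P1: E 747030 m, N 1562230 m; P2: E 694350 m, N 1607030 m; P3: E 791060 m, N 1604900 m

UTM zone 22N: λ₀ = -51°, k₀ = 0.9996.
P1 (14.1203°, -48.7118°) → (747033.661, 1562234.833) m.
P2 (14.5293°, -49.1964°) → (694346.363, 1607033.133) m.
P3 (14.5014°, -48.2997°) → (791059.038, 1604898.181) m.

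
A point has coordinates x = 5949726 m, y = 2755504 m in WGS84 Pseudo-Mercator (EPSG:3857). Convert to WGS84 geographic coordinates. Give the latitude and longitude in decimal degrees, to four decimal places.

lat 24.0172°, lon 53.4473°

R = 6378137 m. λ = x/R = 53.44729802°.
φ = 2·arctan(exp(y/R)) − 90° = 2·arctan(1.54037) − 90° = 24.01719882°.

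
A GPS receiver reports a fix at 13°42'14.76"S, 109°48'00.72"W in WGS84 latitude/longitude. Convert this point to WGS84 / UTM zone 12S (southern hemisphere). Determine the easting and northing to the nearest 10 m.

E 629740 m, N 8484680 m

Zone 12 central meridian λ₀ = 6×12 − 183 = -111°; Δλ = +1.1998°.
Transverse Mercator on WGS84 with k₀ = 0.9996 gives E = 629739.875 m, N = 8484676.517 m.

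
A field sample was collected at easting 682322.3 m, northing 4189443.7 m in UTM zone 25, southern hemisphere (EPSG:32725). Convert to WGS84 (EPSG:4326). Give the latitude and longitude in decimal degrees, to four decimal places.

Zone 25S: λ₀ = -33°, k₀ = 0.9996, false easting 500000 m, false northing 10000000 m.
Meridian distance M = (N − FN)/k₀ = -5812881.5 m.
Inverse transverse Mercator on WGS84 gives φ = -52.41479975°, λ = -30.31910041°.

lat -52.4148°, lon -30.3191°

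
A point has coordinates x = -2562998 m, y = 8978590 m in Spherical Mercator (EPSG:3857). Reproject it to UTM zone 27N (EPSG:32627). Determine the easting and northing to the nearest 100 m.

Web Mercator inverse (R = 6378137 m) → φ = 62.49960047°, λ = -23.02380277°.
UTM 27N forward: E = 395750.971 m, N = 6931471.511 m.

E 395800 m, N 6931500 m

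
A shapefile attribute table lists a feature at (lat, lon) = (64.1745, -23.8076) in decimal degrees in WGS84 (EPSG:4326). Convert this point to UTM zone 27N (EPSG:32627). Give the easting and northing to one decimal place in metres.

Zone 27 central meridian λ₀ = 6×27 − 183 = -21°; Δλ = -2.8076°.
Transverse Mercator on WGS84 with k₀ = 0.9996 gives E = 363565.133 m, N = 7119469.166 m.

E 363565.1 m, N 7119469.2 m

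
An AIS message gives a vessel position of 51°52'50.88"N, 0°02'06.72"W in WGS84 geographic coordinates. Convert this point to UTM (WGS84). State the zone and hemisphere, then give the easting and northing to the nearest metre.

Longitude -0.0352° lies in the 6° band [-6°, 0°), giving zone 30; latitude is north of the equator, so 30N.
Zone 30 central meridian λ₀ = 6×30 − 183 = -3°; Δλ = +2.9648°.
Transverse Mercator on WGS84 with k₀ = 0.9996 gives E = 704053.675 m, N = 5751935.702 m.

Zone 30N: E 704054 m, N 5751936 m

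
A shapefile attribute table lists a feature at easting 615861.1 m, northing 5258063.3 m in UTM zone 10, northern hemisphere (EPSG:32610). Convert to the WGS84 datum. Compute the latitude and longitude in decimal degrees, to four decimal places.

lat 47.4657°, lon -121.4626°

Zone 10N: λ₀ = -123°, k₀ = 0.9996, false easting 500000 m.
Meridian distance M = (N − FN)/k₀ = 5260167.4 m.
Inverse transverse Mercator on WGS84 gives φ = 47.46569976°, λ = -121.46259976°.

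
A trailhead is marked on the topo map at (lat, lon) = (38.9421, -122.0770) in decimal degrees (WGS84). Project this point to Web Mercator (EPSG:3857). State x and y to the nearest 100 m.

Web Mercator is spherical with R = a = 6378137 m.
x = R·λ = 6378137 × -2.130645591 = -13589549.478 m.
y = R·ln tan(π/4 + φ/2) = 6378137 × 0.738990286 = 4713381.285 m.

x -13589500 m, y 4713400 m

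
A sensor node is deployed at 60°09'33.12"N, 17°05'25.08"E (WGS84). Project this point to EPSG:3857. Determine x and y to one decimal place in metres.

x 1902483.5 m, y 8435267.6 m

Web Mercator is spherical with R = a = 6378137 m.
x = R·λ = 6378137 × 0.298282005 = 1902483.494 m.
y = R·ln tan(π/4 + φ/2) = 6378137 × 1.322528448 = 8435267.626 m.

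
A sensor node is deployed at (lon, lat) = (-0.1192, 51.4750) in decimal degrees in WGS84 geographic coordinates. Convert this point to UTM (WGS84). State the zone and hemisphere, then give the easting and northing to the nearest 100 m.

Longitude -0.1192° lies in the 6° band [-6°, 0°), giving zone 30; latitude is north of the equator, so 30N.
Zone 30 central meridian λ₀ = 6×30 − 183 = -3°; Δλ = +2.8808°.
Transverse Mercator on WGS84 with k₀ = 0.9996 gives E = 700054.767 m, N = 5706584.939 m.

Zone 30N: E 700100 m, N 5706600 m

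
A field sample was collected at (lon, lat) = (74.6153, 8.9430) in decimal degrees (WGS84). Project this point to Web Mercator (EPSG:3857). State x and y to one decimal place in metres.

Web Mercator is spherical with R = a = 6378137 m.
x = R·λ = 6378137 × 1.302282657 = 8306137.201 m.
y = R·ln tan(π/4 + φ/2) = 6378137 × 0.156722451 = 999597.263 m.

x 8306137.2 m, y 999597.3 m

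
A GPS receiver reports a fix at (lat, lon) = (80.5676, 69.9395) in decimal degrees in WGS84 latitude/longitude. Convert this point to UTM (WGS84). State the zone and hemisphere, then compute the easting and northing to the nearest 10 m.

Zone 42N: E 517190 m, N 8945080 m

Longitude 69.9395° lies in the 6° band [66°, 72°), giving zone 42; latitude is north of the equator, so 42N.
Zone 42 central meridian λ₀ = 6×42 − 183 = 69°; Δλ = +0.9395°.
Transverse Mercator on WGS84 with k₀ = 0.9996 gives E = 517188.231 m, N = 8945078.731 m.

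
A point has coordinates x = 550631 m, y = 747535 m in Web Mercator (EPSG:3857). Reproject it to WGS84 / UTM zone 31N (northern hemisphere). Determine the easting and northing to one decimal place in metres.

E 715157.1 m, N 741000.5 m

Web Mercator inverse (R = 6378137 m) → φ = 6.69989983°, λ = 4.94640243°.
UTM 31N forward: E = 715157.095 m, N = 741000.539 m.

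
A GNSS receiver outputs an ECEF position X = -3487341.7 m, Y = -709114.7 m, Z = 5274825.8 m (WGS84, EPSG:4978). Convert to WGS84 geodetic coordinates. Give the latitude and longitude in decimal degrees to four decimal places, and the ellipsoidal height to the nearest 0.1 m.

λ = atan2(Y, X) = -168.50620015°; p = √(X²+Y²) = 3558707.0 m.
Bowring's method on WGS84 (a = 6378137 m, b = 6356752.314 m) gives φ = 56.17230020°, h = -385.615 m.

lat 56.1723°, lon -168.5062°, h -385.6 m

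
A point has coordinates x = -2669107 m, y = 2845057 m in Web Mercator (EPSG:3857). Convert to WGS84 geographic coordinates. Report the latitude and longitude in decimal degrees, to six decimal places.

lat 24.749903°, lon -23.976996°

R = 6378137 m. λ = x/R = -23.97699613°.
φ = 2·arctan(exp(y/R)) − 90° = 2·arctan(1.56215) − 90° = 24.74990327°.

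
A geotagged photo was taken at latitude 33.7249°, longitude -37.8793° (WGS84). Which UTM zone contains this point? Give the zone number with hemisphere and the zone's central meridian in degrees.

Zone 24N, central meridian -39°

UTM zone = ⌊(λ + 180)/6⌋ + 1; -37.8793° ∈ [-42°, -36°) → zone 24.
Hemisphere: N (φ ≥ 0).
Central meridian λ₀ = 6×24 − 183 = -39°.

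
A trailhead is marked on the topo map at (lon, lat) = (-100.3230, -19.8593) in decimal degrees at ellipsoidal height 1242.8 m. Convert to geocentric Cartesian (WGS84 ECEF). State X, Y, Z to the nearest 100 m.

X -1075600 m, Y -5905200 m, Z -2153500 m

WGS84: a = 6378137 m, e² = 0.006694380; N(φ) = a/√(1−e²sin²φ) = 6380602.168 m.
X = (N+h)·cosφ·cosλ = -1075597.713 m; Y = (N+h)·cosφ·sinλ = -5905156.224 m; Z = (N(1−e²)+h)·sinφ = -2153475.831 m.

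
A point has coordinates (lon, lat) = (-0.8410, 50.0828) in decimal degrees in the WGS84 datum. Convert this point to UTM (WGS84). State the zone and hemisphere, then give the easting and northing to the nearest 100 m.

Longitude -0.8410° lies in the 6° band [-6°, 0°), giving zone 30; latitude is north of the equator, so 30N.
Zone 30 central meridian λ₀ = 6×30 − 183 = -3°; Δλ = +2.1590°.
Transverse Mercator on WGS84 with k₀ = 0.9996 gives E = 654456.893 m, N = 5550069.299 m.

Zone 30N: E 654500 m, N 5550100 m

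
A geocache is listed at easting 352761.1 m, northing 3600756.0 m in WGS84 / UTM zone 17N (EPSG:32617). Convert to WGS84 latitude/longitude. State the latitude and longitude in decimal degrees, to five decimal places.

lat 32.53440°, lon -82.56790°

Zone 17N: λ₀ = -81°, k₀ = 0.9996, false easting 500000 m.
Meridian distance M = (N − FN)/k₀ = 3602196.9 m.
Inverse transverse Mercator on WGS84 gives φ = 32.53439969°, λ = -82.56789960°.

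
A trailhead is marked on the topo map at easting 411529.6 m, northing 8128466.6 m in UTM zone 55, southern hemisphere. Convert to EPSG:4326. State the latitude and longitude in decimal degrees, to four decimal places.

lat -16.9258°, lon 146.1692°

Zone 55S: λ₀ = 147°, k₀ = 0.9996, false easting 500000 m, false northing 10000000 m.
Meridian distance M = (N − FN)/k₀ = -1872282.3 m.
Inverse transverse Mercator on WGS84 gives φ = -16.92579965°, λ = 146.16919961°.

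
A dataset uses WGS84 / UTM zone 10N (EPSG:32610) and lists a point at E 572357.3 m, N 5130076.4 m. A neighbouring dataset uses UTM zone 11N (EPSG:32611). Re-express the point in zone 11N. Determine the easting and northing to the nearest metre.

UTM 10N → geographic: φ = 46.32040028°, λ = -122.06009959°.
UTM 11N (λ₀ = -117°) forward: E = 110475.651 m, N = 5142102.694 m.

E 110476 m, N 5142103 m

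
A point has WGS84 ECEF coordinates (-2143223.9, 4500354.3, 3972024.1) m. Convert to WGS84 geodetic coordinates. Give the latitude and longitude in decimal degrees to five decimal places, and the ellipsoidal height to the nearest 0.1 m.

lat 38.73730°, lon 115.46540°, h 3856.2 m

λ = atan2(Y, X) = 115.46540033°; p = √(X²+Y²) = 4984636.1 m.
Bowring's method on WGS84 (a = 6378137 m, b = 6356752.314 m) gives φ = 38.73730051°, h = 3856.200 m.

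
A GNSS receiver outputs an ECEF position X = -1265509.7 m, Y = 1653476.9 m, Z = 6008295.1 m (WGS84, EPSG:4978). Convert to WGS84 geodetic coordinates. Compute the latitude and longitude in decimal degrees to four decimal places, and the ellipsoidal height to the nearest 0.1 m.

lat 71.0049°, lon 127.4291°, h -174.1 m

λ = atan2(Y, X) = 127.42909901°; p = √(X²+Y²) = 2082186.5 m.
Bowring's method on WGS84 (a = 6378137 m, b = 6356752.314 m) gives φ = 71.00489991°, h = -174.116 m.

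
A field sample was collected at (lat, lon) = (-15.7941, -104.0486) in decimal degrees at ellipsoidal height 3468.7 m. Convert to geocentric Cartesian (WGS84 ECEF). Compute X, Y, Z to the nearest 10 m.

WGS84: a = 6378137 m, e² = 0.006694380; N(φ) = a/√(1−e²sin²φ) = 6379719.165 m.
X = (N+h)·cosφ·cosλ = -1490986.682 m; Y = (N+h)·cosφ·sinλ = -5958485.097 m; Z = (N(1−e²)+h)·sinφ = -1725759.104 m.

X -1490990 m, Y -5958490 m, Z -1725760 m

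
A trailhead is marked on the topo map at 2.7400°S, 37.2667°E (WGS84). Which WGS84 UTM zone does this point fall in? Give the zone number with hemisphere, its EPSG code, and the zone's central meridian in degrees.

Zone 37S (EPSG:32737), central meridian 39°

UTM zone = ⌊(λ + 180)/6⌋ + 1; 37.2667° ∈ [36°, 42°) → zone 37.
Hemisphere: S (φ < 0).
Central meridian λ₀ = 6×37 − 183 = 39°.
EPSG code: 32737.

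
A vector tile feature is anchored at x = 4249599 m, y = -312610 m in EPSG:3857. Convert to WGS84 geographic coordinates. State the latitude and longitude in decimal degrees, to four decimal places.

R = 6378137 m. λ = x/R = 38.17479733°.
φ = 2·arctan(exp(y/R)) − 90° = 2·arctan(0.95217) − 90° = -2.80709974°.

lat -2.8071°, lon 38.1748°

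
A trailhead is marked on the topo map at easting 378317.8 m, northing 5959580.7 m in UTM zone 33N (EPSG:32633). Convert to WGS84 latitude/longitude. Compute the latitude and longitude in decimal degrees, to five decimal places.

Zone 33N: λ₀ = 15°, k₀ = 0.9996, false easting 500000 m.
Meridian distance M = (N − FN)/k₀ = 5961965.5 m.
Inverse transverse Mercator on WGS84 gives φ = 53.77059983°, λ = 13.15369984°.

lat 53.77060°, lon 13.15370°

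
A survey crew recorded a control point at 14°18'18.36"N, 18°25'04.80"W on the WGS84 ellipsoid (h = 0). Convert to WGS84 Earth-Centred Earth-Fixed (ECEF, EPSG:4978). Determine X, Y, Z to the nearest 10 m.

X 5864990 m, Y -1953070 m, Z 1565710 m

WGS84: a = 6378137 m, e² = 0.006694380; N(φ) = a/√(1−e²sin²φ) = 6379440.770 m.
X = (N+h)·cosφ·cosλ = 5864994.898 m; Y = (N+h)·cosφ·sinλ = -1953070.778 m; Z = (N(1−e²)+h)·sinφ = 1565713.695 m.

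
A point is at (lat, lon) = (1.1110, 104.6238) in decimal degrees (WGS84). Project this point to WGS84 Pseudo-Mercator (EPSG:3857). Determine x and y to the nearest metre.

x 11646668 m, y 123684 m

Web Mercator is spherical with R = a = 6378137 m.
x = R·λ = 6378137 × 1.826029786 = 11646668.141 m.
y = R·ln tan(π/4 + φ/2) = 6378137 × 0.019391823 = 123683.705 m.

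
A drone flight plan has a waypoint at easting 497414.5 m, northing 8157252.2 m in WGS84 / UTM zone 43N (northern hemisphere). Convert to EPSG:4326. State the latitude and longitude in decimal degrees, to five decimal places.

lat 73.50890°, lon 74.91840°

Zone 43N: λ₀ = 75°, k₀ = 0.9996, false easting 500000 m.
Meridian distance M = (N − FN)/k₀ = 8160516.4 m.
Inverse transverse Mercator on WGS84 gives φ = 73.50889963°, λ = 74.91839955°.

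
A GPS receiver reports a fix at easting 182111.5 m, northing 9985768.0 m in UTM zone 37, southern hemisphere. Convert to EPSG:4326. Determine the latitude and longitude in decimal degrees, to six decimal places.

Zone 37S: λ₀ = 39°, k₀ = 0.9996, false easting 500000 m, false northing 10000000 m.
Meridian distance M = (N − FN)/k₀ = -14237.7 m.
Inverse transverse Mercator on WGS84 gives φ = -0.12860040°, λ = 36.14440007°.

lat -0.128600°, lon 36.144400°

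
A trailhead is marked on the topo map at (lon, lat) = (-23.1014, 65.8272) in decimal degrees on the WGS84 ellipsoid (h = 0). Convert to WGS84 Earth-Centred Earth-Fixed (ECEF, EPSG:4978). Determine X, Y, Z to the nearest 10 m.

X 2409070 m, Y -1027630 m, Z 5796080 m

WGS84: a = 6378137 m, e² = 0.006694380; N(φ) = a/√(1−e²sin²φ) = 6395980.621 m.
X = (N+h)·cosφ·cosλ = 2409070.139 m; Y = (N+h)·cosφ·sinλ = -1027625.068 m; Z = (N(1−e²)+h)·sinφ = 5796083.915 m.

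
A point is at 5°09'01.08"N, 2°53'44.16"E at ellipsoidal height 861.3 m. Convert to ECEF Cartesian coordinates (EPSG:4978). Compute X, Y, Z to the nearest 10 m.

X 6345300 m, Y 320950 m, Z 568820 m

WGS84: a = 6378137 m, e² = 0.006694380; N(φ) = a/√(1−e²sin²φ) = 6378309.045 m.
X = (N+h)·cosφ·cosλ = 6345303.556 m; Y = (N+h)·cosφ·sinλ = 320950.678 m; Z = (N(1−e²)+h)·sinφ = 568816.732 m.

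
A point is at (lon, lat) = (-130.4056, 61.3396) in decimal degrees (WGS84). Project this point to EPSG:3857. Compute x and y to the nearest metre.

Web Mercator is spherical with R = a = 6378137 m.
x = R·λ = 6378137 × -2.276007083 = -14516684.989 m.
y = R·ln tan(π/4 + φ/2) = 6378137 × 1.364696425 = 8704220.763 m.

x -14516685 m, y 8704221 m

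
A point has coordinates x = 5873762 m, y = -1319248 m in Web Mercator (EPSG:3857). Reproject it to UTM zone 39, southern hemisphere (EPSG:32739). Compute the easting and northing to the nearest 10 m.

Web Mercator inverse (R = 6378137 m) → φ = -11.76739671°, λ = 52.76490180°.
UTM 39S forward: E = 692316.828 m, N = 8698562.759 m.

E 692320 m, N 8698560 m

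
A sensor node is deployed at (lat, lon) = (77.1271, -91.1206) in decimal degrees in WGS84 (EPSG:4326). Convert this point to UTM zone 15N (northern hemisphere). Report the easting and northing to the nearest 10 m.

E 546730 m, N 8561700 m

Zone 15 central meridian λ₀ = 6×15 − 183 = -93°; Δλ = +1.8794°.
Transverse Mercator on WGS84 with k₀ = 0.9996 gives E = 546733.282 m, N = 8561703.879 m.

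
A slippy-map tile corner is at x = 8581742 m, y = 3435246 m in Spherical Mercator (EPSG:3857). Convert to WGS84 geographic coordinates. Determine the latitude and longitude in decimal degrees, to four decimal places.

R = 6378137 m. λ = x/R = 77.09110003°.
φ = 2·arctan(exp(y/R)) − 90° = 2·arctan(1.71360) − 90° = 29.46720327°.

lat 29.4672°, lon 77.0911°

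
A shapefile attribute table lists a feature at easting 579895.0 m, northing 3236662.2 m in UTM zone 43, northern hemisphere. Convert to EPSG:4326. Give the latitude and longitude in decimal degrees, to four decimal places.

lat 29.2563°, lon 75.8223°

Zone 43N: λ₀ = 75°, k₀ = 0.9996, false easting 500000 m.
Meridian distance M = (N − FN)/k₀ = 3237957.4 m.
Inverse transverse Mercator on WGS84 gives φ = 29.25629995°, λ = 75.82229967°.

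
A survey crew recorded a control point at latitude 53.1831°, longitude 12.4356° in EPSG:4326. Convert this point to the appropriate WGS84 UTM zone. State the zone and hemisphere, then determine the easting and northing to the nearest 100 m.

Longitude 12.4356° lies in the 6° band [12°, 18°), giving zone 33; latitude is north of the equator, so 33N.
Zone 33 central meridian λ₀ = 6×33 − 183 = 15°; Δλ = -2.5644°.
Transverse Mercator on WGS84 with k₀ = 0.9996 gives E = 328647.201 m, N = 5895709.929 m.

Zone 33N: E 328600 m, N 5895700 m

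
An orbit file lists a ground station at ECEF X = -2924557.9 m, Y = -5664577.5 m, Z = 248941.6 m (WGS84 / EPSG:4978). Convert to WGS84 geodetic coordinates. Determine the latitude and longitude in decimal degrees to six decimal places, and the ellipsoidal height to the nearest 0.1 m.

λ = atan2(Y, X) = -117.30680002°; p = √(X²+Y²) = 6374988.4 m.
Bowring's method on WGS84 (a = 6378137 m, b = 6356752.314 m) gives φ = 2.25130032°, h = 1742.829 m.

lat 2.251300°, lon -117.306800°, h 1742.8 m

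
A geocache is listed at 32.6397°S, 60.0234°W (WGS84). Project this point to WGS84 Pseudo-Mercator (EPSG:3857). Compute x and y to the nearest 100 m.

x -6681800 m, y -3847600 m

Web Mercator is spherical with R = a = 6378137 m.
x = R·λ = 6378137 × -1.047605958 = -6681774.324 m.
y = R·ln tan(π/4 + φ/2) = 6378137 × -0.603244684 = -3847577.236 m.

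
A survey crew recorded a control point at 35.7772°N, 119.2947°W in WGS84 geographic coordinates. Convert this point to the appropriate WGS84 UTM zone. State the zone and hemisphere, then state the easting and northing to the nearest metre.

Zone 11N: E 292586 m, N 3961666 m

Longitude -119.2947° lies in the 6° band [-120°, -114°), giving zone 11; latitude is north of the equator, so 11N.
Zone 11 central meridian λ₀ = 6×11 − 183 = -117°; Δλ = -2.2947°.
Transverse Mercator on WGS84 with k₀ = 0.9996 gives E = 292586.281 m, N = 3961666.157 m.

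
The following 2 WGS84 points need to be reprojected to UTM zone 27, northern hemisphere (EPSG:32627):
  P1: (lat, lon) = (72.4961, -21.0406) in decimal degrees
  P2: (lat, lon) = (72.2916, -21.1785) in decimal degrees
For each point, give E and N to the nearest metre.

P1: E 498637 m, N 8044270 m; P2: E 493940 m, N 8021468 m

UTM zone 27N: λ₀ = -21°, k₀ = 0.9996.
P1 (72.4961°, -21.0406°) → (498637.033, 8044270.167) m.
P2 (72.2916°, -21.1785°) → (493939.917, 8021467.518) m.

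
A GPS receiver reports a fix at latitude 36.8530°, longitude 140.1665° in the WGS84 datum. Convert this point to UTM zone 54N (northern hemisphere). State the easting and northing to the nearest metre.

E 425695 m, N 4078890 m

Zone 54 central meridian λ₀ = 6×54 − 183 = 141°; Δλ = -0.8335°.
Transverse Mercator on WGS84 with k₀ = 0.9996 gives E = 425695.184 m, N = 4078889.551 m.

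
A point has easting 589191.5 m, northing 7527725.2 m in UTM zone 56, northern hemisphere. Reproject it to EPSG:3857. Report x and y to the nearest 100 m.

x 17267900 m, y 10402700 m

Unproject from UTM 56N (λ₀ = 153°) → φ = 67.85049988°, λ = 155.12019911°.
Web Mercator (R = 6378137 m): x = 17267901.577 m, y = 10402714.092 m.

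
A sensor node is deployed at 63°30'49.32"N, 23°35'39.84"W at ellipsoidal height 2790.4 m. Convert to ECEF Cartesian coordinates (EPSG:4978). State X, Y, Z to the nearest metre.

X 2614906 m, Y -1142120 m, Z 5688242 m

WGS84: a = 6378137 m, e² = 0.006694380; N(φ) = a/√(1−e²sin²φ) = 6395308.617 m.
X = (N+h)·cosφ·cosλ = 2614905.582 m; Y = (N+h)·cosφ·sinλ = -1142119.812 m; Z = (N(1−e²)+h)·sinφ = 5688242.055 m.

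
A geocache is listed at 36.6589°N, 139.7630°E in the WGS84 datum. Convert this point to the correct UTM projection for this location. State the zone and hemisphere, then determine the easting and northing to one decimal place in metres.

Longitude 139.7630° lies in the 6° band [138°, 144°), giving zone 54; latitude is north of the equator, so 54N.
Zone 54 central meridian λ₀ = 6×54 − 183 = 141°; Δλ = -1.2370°.
Transverse Mercator on WGS84 with k₀ = 0.9996 gives E = 389444.428 m, N = 4057746.729 m.

Zone 54N: E 389444.4 m, N 4057746.7 m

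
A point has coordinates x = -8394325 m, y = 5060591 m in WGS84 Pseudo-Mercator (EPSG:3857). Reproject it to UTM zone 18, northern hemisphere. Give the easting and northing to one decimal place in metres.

Web Mercator inverse (R = 6378137 m) → φ = 41.32630250°, λ = -75.40750447°.
UTM 18N forward: E = 465897.788 m, N = 4575060.846 m.

E 465897.8 m, N 4575060.8 m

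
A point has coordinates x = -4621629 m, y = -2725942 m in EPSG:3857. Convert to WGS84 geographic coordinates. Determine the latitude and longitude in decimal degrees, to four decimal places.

R = 6378137 m. λ = x/R = -41.51679968°.
φ = 2·arctan(exp(y/R)) − 90° = 2·arctan(0.65221) − 90° = -23.77440194°.

lat -23.7744°, lon -41.5168°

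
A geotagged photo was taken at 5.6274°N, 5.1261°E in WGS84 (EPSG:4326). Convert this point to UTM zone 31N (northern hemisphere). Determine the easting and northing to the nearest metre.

Zone 31 central meridian λ₀ = 6×31 − 183 = 3°; Δλ = +2.1261°.
Transverse Mercator on WGS84 with k₀ = 0.9996 gives E = 735502.470 m, N = 622445.439 m.

E 735502 m, N 622445 m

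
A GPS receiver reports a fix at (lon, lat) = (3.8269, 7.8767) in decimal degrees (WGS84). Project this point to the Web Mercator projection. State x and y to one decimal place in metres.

x 426008.6 m, y 879605.3 m

Web Mercator is spherical with R = a = 6378137 m.
x = R·λ = 6378137 × 0.066792005 = 426008.559 m.
y = R·ln tan(π/4 + φ/2) = 6378137 × 0.137909432 = 879605.252 m.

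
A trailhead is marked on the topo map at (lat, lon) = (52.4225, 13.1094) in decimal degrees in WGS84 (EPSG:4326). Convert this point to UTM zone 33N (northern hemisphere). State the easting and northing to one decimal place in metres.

E 371440.7 m, N 5809712.8 m

Zone 33 central meridian λ₀ = 6×33 − 183 = 15°; Δλ = -1.8906°.
Transverse Mercator on WGS84 with k₀ = 0.9996 gives E = 371440.676 m, N = 5809712.818 m.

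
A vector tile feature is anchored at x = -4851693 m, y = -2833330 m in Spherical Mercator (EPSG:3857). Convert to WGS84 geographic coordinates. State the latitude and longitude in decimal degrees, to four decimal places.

lat -24.6542°, lon -43.5835°

R = 6378137 m. λ = x/R = -43.58349976°.
φ = 2·arctan(exp(y/R)) − 90° = 2·arctan(0.64132) − 90° = -24.65419768°.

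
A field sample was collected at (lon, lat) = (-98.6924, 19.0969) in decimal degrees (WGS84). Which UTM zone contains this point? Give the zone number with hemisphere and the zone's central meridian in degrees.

Zone 14N, central meridian -99°

UTM zone = ⌊(λ + 180)/6⌋ + 1; -98.6924° ∈ [-102°, -96°) → zone 14.
Hemisphere: N (φ ≥ 0).
Central meridian λ₀ = 6×14 − 183 = -99°.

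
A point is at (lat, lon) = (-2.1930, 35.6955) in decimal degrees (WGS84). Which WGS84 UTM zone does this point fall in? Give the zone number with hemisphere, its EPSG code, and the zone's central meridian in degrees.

UTM zone = ⌊(λ + 180)/6⌋ + 1; 35.6955° ∈ [30°, 36°) → zone 36.
Hemisphere: S (φ < 0).
Central meridian λ₀ = 6×36 − 183 = 33°.
EPSG code: 32736.

Zone 36S (EPSG:32736), central meridian 33°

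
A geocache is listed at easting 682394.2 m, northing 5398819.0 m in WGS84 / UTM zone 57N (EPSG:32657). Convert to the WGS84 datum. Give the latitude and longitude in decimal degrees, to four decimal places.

lat 48.7157°, lon 161.4797°

Zone 57N: λ₀ = 159°, k₀ = 0.9996, false easting 500000 m.
Meridian distance M = (N − FN)/k₀ = 5400979.4 m.
Inverse transverse Mercator on WGS84 gives φ = 48.71569964°, λ = 161.47969938°.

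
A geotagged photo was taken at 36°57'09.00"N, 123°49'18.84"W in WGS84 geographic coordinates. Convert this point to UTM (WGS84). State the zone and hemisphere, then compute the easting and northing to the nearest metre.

Zone 10N: E 426824 m, N 4089919 m

Longitude -123.8219° lies in the 6° band [-126°, -120°), giving zone 10; latitude is north of the equator, so 10N.
Zone 10 central meridian λ₀ = 6×10 − 183 = -123°; Δλ = -0.8219°.
Transverse Mercator on WGS84 with k₀ = 0.9996 gives E = 426824.403 m, N = 4089918.588 m.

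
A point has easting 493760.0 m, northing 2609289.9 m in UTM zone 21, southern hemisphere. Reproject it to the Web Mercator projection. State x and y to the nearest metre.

x -6360907 m, y -10052870 m

Unproject from UTM 21S (λ₀ = -57°) → φ = -66.63510031°, λ = -57.14100094°.
Web Mercator (R = 6378137 m): x = -6360907.128 m, y = -10052870.111 m.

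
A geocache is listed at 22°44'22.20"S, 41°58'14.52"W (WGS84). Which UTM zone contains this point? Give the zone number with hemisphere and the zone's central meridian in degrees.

UTM zone = ⌊(λ + 180)/6⌋ + 1; -41.9707° ∈ [-42°, -36°) → zone 24.
Hemisphere: S (φ < 0).
Central meridian λ₀ = 6×24 − 183 = -39°.

Zone 24S, central meridian -39°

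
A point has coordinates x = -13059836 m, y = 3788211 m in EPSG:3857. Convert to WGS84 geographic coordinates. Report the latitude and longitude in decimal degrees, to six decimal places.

lat 32.189498°, lon -117.318503°

R = 6378137 m. λ = x/R = -117.31850287°.
φ = 2·arctan(exp(y/R)) − 90° = 2·arctan(1.81110) − 90° = 32.18949824°.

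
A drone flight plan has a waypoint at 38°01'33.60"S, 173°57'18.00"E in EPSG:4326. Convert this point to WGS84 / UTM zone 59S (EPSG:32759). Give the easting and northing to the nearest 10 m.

Zone 59 central meridian λ₀ = 6×59 − 183 = 171°; Δλ = +2.9550°.
Transverse Mercator on WGS84 with k₀ = 0.9996 gives E = 759377.458 m, N = 5787177.833 m.

E 759380 m, N 5787180 m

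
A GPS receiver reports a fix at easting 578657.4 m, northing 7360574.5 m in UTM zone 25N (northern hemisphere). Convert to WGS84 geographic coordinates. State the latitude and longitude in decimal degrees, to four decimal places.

Zone 25N: λ₀ = -33°, k₀ = 0.9996, false easting 500000 m.
Meridian distance M = (N − FN)/k₀ = 7363519.9 m.
Inverse transverse Mercator on WGS84 gives φ = 66.35490038°, λ = -31.24230042°.

lat 66.3549°, lon -31.2423°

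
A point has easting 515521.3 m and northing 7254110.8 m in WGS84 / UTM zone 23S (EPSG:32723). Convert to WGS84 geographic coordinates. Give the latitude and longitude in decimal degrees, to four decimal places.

Zone 23S: λ₀ = -45°, k₀ = 0.9996, false easting 500000 m, false northing 10000000 m.
Meridian distance M = (N − FN)/k₀ = -2746988.0 m.
Inverse transverse Mercator on WGS84 gives φ = -24.82779961°, λ = -44.84639977°.

lat -24.8278°, lon -44.8464°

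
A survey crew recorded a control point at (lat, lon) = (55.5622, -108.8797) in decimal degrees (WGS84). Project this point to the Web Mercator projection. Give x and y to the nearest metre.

x -12120433 m, y 7471751 m

Web Mercator is spherical with R = a = 6378137 m.
x = R·λ = 6378137 × -1.900309254 = -12120432.762 m.
y = R·ln tan(π/4 + φ/2) = 6378137 × 1.171462949 = 7471751.178 m.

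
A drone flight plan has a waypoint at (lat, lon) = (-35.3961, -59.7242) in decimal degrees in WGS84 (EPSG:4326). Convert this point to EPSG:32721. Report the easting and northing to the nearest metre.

E 252585 m, N 6079621 m

Zone 21 central meridian λ₀ = 6×21 − 183 = -57°; Δλ = -2.7242°.
Transverse Mercator on WGS84 with k₀ = 0.9996 gives E = 252585.186 m, N = 6079621.100 m.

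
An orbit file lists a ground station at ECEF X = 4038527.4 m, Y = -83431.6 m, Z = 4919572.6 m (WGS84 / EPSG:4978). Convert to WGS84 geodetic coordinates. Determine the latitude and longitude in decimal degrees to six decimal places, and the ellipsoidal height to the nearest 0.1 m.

lat 50.799700°, lon -1.183500°, h 104.7 m

λ = atan2(Y, X) = -1.18350037°; p = √(X²+Y²) = 4039389.1 m.
Bowring's method on WGS84 (a = 6378137 m, b = 6356752.314 m) gives φ = 50.79970036°, h = 104.676 m.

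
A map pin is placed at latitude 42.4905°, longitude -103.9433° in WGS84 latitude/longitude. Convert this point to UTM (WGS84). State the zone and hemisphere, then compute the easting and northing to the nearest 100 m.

Zone 13N: E 586800 m, N 4704800 m

Longitude -103.9433° lies in the 6° band [-108°, -102°), giving zone 13; latitude is north of the equator, so 13N.
Zone 13 central meridian λ₀ = 6×13 − 183 = -105°; Δλ = +1.0567°.
Transverse Mercator on WGS84 with k₀ = 0.9996 gives E = 586838.534 m, N = 4704779.146 m.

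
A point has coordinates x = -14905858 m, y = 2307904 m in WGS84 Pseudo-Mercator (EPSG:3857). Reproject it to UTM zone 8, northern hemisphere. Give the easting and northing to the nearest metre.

Web Mercator inverse (R = 6378137 m) → φ = 20.29410128°, λ = -133.90160064°.
UTM 8N forward: E = 614688.787 m, N = 2244408.422 m.

E 614689 m, N 2244408 m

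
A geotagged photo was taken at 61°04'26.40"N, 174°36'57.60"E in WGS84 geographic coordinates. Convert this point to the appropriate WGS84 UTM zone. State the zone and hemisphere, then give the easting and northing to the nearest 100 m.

Longitude 174.6160° lies in the 6° band [174°, 180°), giving zone 60; latitude is north of the equator, so 60N.
Zone 60 central meridian λ₀ = 6×60 − 183 = 177°; Δλ = -2.3840°.
Transverse Mercator on WGS84 with k₀ = 0.9996 gives E = 371379.180 m, N = 6773372.390 m.

Zone 60N: E 371400 m, N 6773400 m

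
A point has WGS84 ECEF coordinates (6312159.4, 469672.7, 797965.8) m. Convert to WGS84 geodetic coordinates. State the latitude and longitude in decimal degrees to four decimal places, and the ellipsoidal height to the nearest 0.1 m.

λ = atan2(Y, X) = 4.25540029°; p = √(X²+Y²) = 6329608.9 m.
Bowring's method on WGS84 (a = 6378137 m, b = 6356752.314 m) gives φ = 7.23320015°, h = 1909.100 m.

lat 7.2332°, lon 4.2554°, h 1909.1 m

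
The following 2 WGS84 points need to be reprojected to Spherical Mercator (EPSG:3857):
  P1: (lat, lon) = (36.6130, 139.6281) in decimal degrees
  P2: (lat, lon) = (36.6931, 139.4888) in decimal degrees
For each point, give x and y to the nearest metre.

Web Mercator: x = R·λ, y = R·ln tan(π/4+φ/2), R = 6378137 m.
P1 (36.6130°, 139.6281°) → (15543328.992, 4385300.386) m.
P2 (36.6931°, 139.4888°) → (15527822.187, 4396414.783) m.

P1: x 15543329 m, y 4385300 m; P2: x 15527822 m, y 4396415 m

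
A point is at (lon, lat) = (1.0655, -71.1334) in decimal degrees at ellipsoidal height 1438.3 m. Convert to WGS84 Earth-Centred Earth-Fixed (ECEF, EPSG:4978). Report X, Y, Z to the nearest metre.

X 2068789 m, Y 38477 m, Z -6014472 m

WGS84: a = 6378137 m, e² = 0.006694380; N(φ) = a/√(1−e²sin²φ) = 6397339.860 m.
X = (N+h)·cosφ·cosλ = 2068788.578 m; Y = (N+h)·cosφ·sinλ = 38476.628 m; Z = (N(1−e²)+h)·sinφ = -6014472.206 m.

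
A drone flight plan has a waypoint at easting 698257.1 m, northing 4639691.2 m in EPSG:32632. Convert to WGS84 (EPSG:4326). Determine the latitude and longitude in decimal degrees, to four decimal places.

lat 41.8843°, lon 11.3895°

Zone 32N: λ₀ = 9°, k₀ = 0.9996, false easting 500000 m.
Meridian distance M = (N − FN)/k₀ = 4641547.8 m.
Inverse transverse Mercator on WGS84 gives φ = 41.88429980°, λ = 11.38949972°.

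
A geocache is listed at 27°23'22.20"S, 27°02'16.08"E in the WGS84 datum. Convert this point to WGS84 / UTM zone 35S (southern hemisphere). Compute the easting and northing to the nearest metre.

Zone 35 central meridian λ₀ = 6×35 − 183 = 27°; Δλ = +0.0378°.
Transverse Mercator on WGS84 with k₀ = 0.9996 gives E = 503737.327 m, N = 6970422.286 m.

E 503737 m, N 6970422 m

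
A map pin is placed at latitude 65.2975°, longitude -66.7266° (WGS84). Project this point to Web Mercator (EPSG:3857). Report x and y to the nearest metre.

Web Mercator is spherical with R = a = 6378137 m.
x = R·λ = 6378137 × -1.164598869 = -7427971.134 m.
y = R·ln tan(π/4 + φ/2) = 6378137 × 1.518809366 = 9687174.215 m.

x -7427971 m, y 9687174 m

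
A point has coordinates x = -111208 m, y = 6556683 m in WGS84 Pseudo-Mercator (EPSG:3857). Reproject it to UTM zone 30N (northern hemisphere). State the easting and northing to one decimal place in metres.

Web Mercator inverse (R = 6378137 m) → φ = 50.63329836°, λ = -0.99899846°.
UTM 30N forward: E = 641507.746 m, N = 5610958.267 m.

E 641507.7 m, N 5610958.3 m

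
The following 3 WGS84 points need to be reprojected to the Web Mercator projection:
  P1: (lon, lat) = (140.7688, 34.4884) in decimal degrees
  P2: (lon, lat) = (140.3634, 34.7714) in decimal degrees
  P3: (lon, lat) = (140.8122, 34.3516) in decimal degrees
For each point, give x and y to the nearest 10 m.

Web Mercator: x = R·λ, y = R·ln tan(π/4+φ/2), R = 6378137 m.
P1 (34.4884°, 140.7688°) → (15670311.136, 4094572.270) m.
P2 (34.7714°, 140.3634°) → (15625182.214, 4132858.549) m.
P3 (34.3516°, 140.8122°) → (15675142.401, 4076111.592) m.

P1: x 15670310 m, y 4094570 m; P2: x 15625180 m, y 4132860 m; P3: x 15675140 m, y 4076110 m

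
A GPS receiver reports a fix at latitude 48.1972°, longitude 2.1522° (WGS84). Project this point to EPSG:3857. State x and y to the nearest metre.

x 239582 m, y 6139725 m

Web Mercator is spherical with R = a = 6378137 m.
x = R·λ = 6378137 × 0.037562976 = 239581.808 m.
y = R·ln tan(π/4 + φ/2) = 6378137 × 0.962620404 = 6139724.816 m.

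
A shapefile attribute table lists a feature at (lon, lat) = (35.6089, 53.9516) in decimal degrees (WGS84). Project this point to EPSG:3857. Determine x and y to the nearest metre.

Web Mercator is spherical with R = a = 6378137 m.
x = R·λ = 6378137 × 0.621492548 = 3963964.616 m.
y = R·ln tan(π/4 + φ/2) = 6378137 × 1.122740894 = 7160995.237 m.

x 3963965 m, y 7160995 m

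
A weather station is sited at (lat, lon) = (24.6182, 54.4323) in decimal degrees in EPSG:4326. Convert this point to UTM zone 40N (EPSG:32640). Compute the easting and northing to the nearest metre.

Zone 40 central meridian λ₀ = 6×40 − 183 = 57°; Δλ = -2.5677°.
Transverse Mercator on WGS84 with k₀ = 0.9996 gives E = 240041.981 m, N = 2725100.261 m.

E 240042 m, N 2725100 m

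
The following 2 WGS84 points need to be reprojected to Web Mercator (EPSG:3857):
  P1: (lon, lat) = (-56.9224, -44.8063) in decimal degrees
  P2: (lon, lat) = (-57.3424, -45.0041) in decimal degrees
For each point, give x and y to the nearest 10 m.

P1: x -6336570 m, y -5591080 m; P2: x -6383330 m, y -5622170 m

Web Mercator: x = R·λ, y = R·ln tan(π/4+φ/2), R = 6378137 m.
P1 (-44.8063°, -56.9224°) → (-6336572.583, -5591078.758) m.
P2 (-45.0041°, -57.3424°) → (-6383326.769, -5622166.970) m.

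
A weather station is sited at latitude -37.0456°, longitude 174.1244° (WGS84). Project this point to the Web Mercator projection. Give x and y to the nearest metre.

Web Mercator is spherical with R = a = 6378137 m.
x = R·λ = 6378137 × 3.039044088 = 19383439.543 m.
y = R·ln tan(π/4 + φ/2) = 6378137 × -0.696984832 = -4445464.747 m.

x 19383440 m, y -4445465 m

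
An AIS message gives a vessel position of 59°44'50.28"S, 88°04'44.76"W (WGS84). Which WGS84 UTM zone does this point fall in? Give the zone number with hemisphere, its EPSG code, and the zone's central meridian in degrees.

Zone 16S (EPSG:32716), central meridian -87°

UTM zone = ⌊(λ + 180)/6⌋ + 1; -88.0791° ∈ [-90°, -84°) → zone 16.
Hemisphere: S (φ < 0).
Central meridian λ₀ = 6×16 − 183 = -87°.
EPSG code: 32716.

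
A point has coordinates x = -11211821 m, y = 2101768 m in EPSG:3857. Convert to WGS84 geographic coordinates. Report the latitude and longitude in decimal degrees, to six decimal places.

lat 18.547797°, lon -100.717502°

R = 6378137 m. λ = x/R = -100.71750167°.
φ = 2·arctan(exp(y/R)) − 90° = 2·arctan(1.39031) − 90° = 18.54779701°.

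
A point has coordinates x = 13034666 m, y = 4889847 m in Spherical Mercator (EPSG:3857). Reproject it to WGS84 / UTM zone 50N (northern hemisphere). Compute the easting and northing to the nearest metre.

E 507868 m, N 4445997 m

Web Mercator inverse (R = 6378137 m) → φ = 40.16430198°, λ = 117.09239691°.
UTM 50N forward: E = 507868.038 m, N = 4445997.483 m.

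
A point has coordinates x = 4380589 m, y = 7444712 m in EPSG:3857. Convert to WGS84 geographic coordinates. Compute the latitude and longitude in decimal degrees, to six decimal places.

R = 6378137 m. λ = x/R = 39.35150052°.
φ = 2·arctan(exp(y/R)) − 90° = 2·arctan(3.21306) − 90° = 55.42459870°.

lat 55.424599°, lon 39.351501°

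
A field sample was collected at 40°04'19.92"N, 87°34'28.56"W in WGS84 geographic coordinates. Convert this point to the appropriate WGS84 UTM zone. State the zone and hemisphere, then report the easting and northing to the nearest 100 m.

Zone 16N: E 451000 m, N 4435900 m

Longitude -87.5746° lies in the 6° band [-90°, -84°), giving zone 16; latitude is north of the equator, so 16N.
Zone 16 central meridian λ₀ = 6×16 − 183 = -87°; Δλ = -0.5746°.
Transverse Mercator on WGS84 with k₀ = 0.9996 gives E = 451003.871 m, N = 4435928.924 m.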